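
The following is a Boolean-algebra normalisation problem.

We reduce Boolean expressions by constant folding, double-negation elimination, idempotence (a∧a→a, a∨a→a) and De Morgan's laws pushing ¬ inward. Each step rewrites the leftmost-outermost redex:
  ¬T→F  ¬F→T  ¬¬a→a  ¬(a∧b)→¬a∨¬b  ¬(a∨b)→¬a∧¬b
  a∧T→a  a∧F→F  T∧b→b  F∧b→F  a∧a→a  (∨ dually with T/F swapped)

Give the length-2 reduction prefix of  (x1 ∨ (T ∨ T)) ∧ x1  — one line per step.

Answer: after 2 steps: T ∧ x1

Working:
  start: (x1 ∨ (T ∨ T)) ∧ x1
  step 1: (x1 ∨ T) ∧ x1
  step 2: T ∧ x1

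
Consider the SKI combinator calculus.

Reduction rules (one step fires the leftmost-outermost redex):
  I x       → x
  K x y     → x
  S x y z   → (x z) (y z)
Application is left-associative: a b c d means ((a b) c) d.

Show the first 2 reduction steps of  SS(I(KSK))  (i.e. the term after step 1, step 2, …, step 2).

  start: SS(I(KSK))
  [1] SS(KSK)
  [2] SSS

Answer: after 2 steps: SSS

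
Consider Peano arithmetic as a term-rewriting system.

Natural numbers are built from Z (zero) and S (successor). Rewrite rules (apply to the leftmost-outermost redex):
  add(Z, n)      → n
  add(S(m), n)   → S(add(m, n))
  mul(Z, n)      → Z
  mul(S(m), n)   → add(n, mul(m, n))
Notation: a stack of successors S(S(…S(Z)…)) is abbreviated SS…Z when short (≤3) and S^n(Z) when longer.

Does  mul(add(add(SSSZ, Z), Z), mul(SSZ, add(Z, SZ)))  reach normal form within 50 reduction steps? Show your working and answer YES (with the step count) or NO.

Answer: YES — reaches normal form S^6(Z) in 48 ≤ 50 steps

Reduction:
  start: mul(add(add(SSSZ, Z), Z), mul(SSZ, add(Z, SZ)))
  step 1: mul(add(S(add(SSZ, Z)), Z), mul(SSZ, add(Z, SZ)))
  step 2: mul(S(add(add(SSZ, Z), Z)), mul(SSZ, add(Z, SZ)))
  step 3: add(mul(SSZ, add(Z, SZ)), mul(add(add(SSZ, Z), Z), mul(SSZ, add(Z, SZ))))
  step 4: add(add(add(Z, SZ), mul(SZ, add(Z, SZ))), mul(add(add(SSZ, Z), Z), mul(SSZ, add(Z, SZ))))
  step 5: add(add(SZ, mul(SZ, add(Z, SZ))), mul(add(add(SSZ, Z), Z), mul(SSZ, add(Z, SZ))))
  step 6: add(S(add(Z, mul(SZ, add(Z, SZ)))), mul(add(add(SSZ, Z), Z), mul(SSZ, add(Z, SZ))))
  step 7: S(add(add(Z, mul(SZ, add(Z, SZ))), mul(add(add(SSZ, Z), Z), mul(SSZ, add(Z, SZ)))))
  step 8: S(add(mul(SZ, add(Z, SZ)), mul(add(add(SSZ, Z), Z), mul(SSZ, add(Z, SZ)))))
  step 9: S(add(add(add(Z, SZ), mul(Z, add(Z, SZ))), mul(add(add(SSZ, Z), Z), mul(SSZ, add(Z, SZ)))))
  step 10: S(add(add(SZ, mul(Z, add(Z, SZ))), mul(add(add(SSZ, Z), Z), mul(SSZ, add(Z, SZ)))))
  step 11: S(add(S(add(Z, mul(Z, add(Z, SZ)))), mul(add(add(SSZ, Z), Z), mul(SSZ, add(Z, SZ)))))
  step 12: S(S(add(add(Z, mul(Z, add(Z, SZ))), mul(add(add(SSZ, Z), Z), mul(SSZ, add(Z, SZ))))))
  step 13: S(S(add(mul(Z, add(Z, SZ)), mul(add(add(SSZ, Z), Z), mul(SSZ, add(Z, SZ))))))
  step 14: S(S(add(Z, mul(add(add(SSZ, Z), Z), mul(SSZ, add(Z, SZ))))))
  step 15: S(S(mul(add(add(SSZ, Z), Z), mul(SSZ, add(Z, SZ)))))
  step 16: S(S(mul(add(S(add(SZ, Z)), Z), mul(SSZ, add(Z, SZ)))))
  step 17: S(S(mul(S(add(add(SZ, Z), Z)), mul(SSZ, add(Z, SZ)))))
  step 18: S(S(add(mul(SSZ, add(Z, SZ)), mul(add(add(SZ, Z), Z), mul(SSZ, add(Z, SZ))))))
  step 19: S(S(add(add(add(Z, SZ), mul(SZ, add(Z, SZ))), mul(add(add(SZ, Z), Z), mul(SSZ, add(Z, SZ))))))
  step 20: S(S(add(add(SZ, mul(SZ, add(Z, SZ))), mul(add(add(SZ, Z), Z), mul(SSZ, add(Z, SZ))))))
  step 21: S(S(add(S(add(Z, mul(SZ, add(Z, SZ)))), mul(add(add(SZ, Z), Z), mul(SSZ, add(Z, SZ))))))
  step 22: S(S(S(add(add(Z, mul(SZ, add(Z, SZ))), mul(add(add(SZ, Z), Z), mul(SSZ, add(Z, SZ)))))))
  step 23: S(S(S(add(mul(SZ, add(Z, SZ)), mul(add(add(SZ, Z), Z), mul(SSZ, add(Z, SZ)))))))
  step 24: S(S(S(add(add(add(Z, SZ), mul(Z, add(Z, SZ))), mul(add(add(SZ, Z), Z), mul(SSZ, add(Z, SZ)))))))
  step 25: S(S(S(add(add(SZ, mul(Z, add(Z, SZ))), mul(add(add(SZ, Z), Z), mul(SSZ, add(Z, SZ)))))))
  step 26: S(S(S(add(S(add(Z, mul(Z, add(Z, SZ)))), mul(add(add(SZ, Z), Z), mul(SSZ, add(Z, SZ)))))))
  step 27: S(S(S(S(add(add(Z, mul(Z, add(Z, SZ))), mul(add(add(SZ, Z), Z), mul(SSZ, add(Z, SZ))))))))
  step 28: S(S(S(S(add(mul(Z, add(Z, SZ)), mul(add(add(SZ, Z), Z), mul(SSZ, add(Z, SZ))))))))
  step 29: S(S(S(S(add(Z, mul(add(add(SZ, Z), Z), mul(SSZ, add(Z, SZ))))))))
  step 30: S(S(S(S(mul(add(add(SZ, Z), Z), mul(SSZ, add(Z, SZ)))))))
  step 31: S(S(S(S(mul(add(S(add(Z, Z)), Z), mul(SSZ, add(Z, SZ)))))))
  step 32: S(S(S(S(mul(S(add(add(Z, Z), Z)), mul(SSZ, add(Z, SZ)))))))
  step 33: S(S(S(S(add(mul(SSZ, add(Z, SZ)), mul(add(add(Z, Z), Z), mul(SSZ, add(Z, SZ))))))))
  step 34: S(S(S(S(add(add(add(Z, SZ), mul(SZ, add(Z, SZ))), mul(add(add(Z, Z), Z), mul(SSZ, add(Z, SZ))))))))
  step 35: S(S(S(S(add(add(SZ, mul(SZ, add(Z, SZ))), mul(add(add(Z, Z), Z), mul(SSZ, add(Z, SZ))))))))
  step 36: S(S(S(S(add(S(add(Z, mul(SZ, add(Z, SZ)))), mul(add(add(Z, Z), Z), mul(SSZ, add(Z, SZ))))))))
  step 37: S(S(S(S(S(add(add(Z, mul(SZ, add(Z, SZ))), mul(add(add(Z, Z), Z), mul(SSZ, add(Z, SZ)))))))))
  step 38: S(S(S(S(S(add(mul(SZ, add(Z, SZ)), mul(add(add(Z, Z), Z), mul(SSZ, add(Z, SZ)))))))))
  step 39: S(S(S(S(S(add(add(add(Z, SZ), mul(Z, add(Z, SZ))), mul(add(add(Z, Z), Z), mul(SSZ, add(Z, SZ)))))))))
  step 40: S(S(S(S(S(add(add(SZ, mul(Z, add(Z, SZ))), mul(add(add(Z, Z), Z), mul(SSZ, add(Z, SZ)))))))))
  step 41: S(S(S(S(S(add(S(add(Z, mul(Z, add(Z, SZ)))), mul(add(add(Z, Z), Z), mul(SSZ, add(Z, SZ)))))))))
  step 42: S(S(S(S(S(S(add(add(Z, mul(Z, add(Z, SZ))), mul(add(add(Z, Z), Z), mul(SSZ, add(Z, SZ))))))))))
  step 43: S(S(S(S(S(S(add(mul(Z, add(Z, SZ)), mul(add(add(Z, Z), Z), mul(SSZ, add(Z, SZ))))))))))
  step 44: S(S(S(S(S(S(add(Z, mul(add(add(Z, Z), Z), mul(SSZ, add(Z, SZ))))))))))
  step 45: S(S(S(S(S(S(mul(add(add(Z, Z), Z), mul(SSZ, add(Z, SZ)))))))))
  step 46: S(S(S(S(S(S(mul(add(Z, Z), mul(SSZ, add(Z, SZ)))))))))
  step 47: S(S(S(S(S(S(mul(Z, mul(SSZ, add(Z, SZ)))))))))
  step 48: S^6(Z)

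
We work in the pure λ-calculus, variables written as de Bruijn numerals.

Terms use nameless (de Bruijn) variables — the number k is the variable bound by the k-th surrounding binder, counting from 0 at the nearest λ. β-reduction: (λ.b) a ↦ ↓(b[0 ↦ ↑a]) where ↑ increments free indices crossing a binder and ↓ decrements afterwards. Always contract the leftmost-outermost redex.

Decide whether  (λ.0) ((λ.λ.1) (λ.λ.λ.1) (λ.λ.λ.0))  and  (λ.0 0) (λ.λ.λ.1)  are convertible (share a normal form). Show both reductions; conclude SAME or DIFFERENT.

Term A:
  start: (λ.0) ((λ.λ.1) (λ.λ.λ.1) (λ.λ.λ.0))
  step 1: (λ.λ.1) (λ.λ.λ.1) (λ.λ.λ.0)
  step 2: (λ.λ.λ.λ.1) (λ.λ.λ.0)
  step 3: λ.λ.λ.1

Term B:
  start: (λ.0 0) (λ.λ.λ.1)
  step 1: (λ.λ.λ.1) (λ.λ.λ.1)
  step 2: λ.λ.1

Answer: DIFFERENT — A ⇓ λ.λ.λ.1, B ⇓ λ.λ.1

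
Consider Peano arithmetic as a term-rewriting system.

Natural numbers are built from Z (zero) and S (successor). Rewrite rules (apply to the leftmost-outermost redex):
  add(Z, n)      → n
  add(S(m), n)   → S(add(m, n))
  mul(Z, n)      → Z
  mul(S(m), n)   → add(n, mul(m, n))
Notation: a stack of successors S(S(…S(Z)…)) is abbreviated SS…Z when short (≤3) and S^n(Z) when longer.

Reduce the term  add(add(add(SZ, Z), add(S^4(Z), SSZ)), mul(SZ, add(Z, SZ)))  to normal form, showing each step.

Answer: normal form = S^8(Z)  (in 22 steps)

Derivation:
  start: add(add(add(SZ, Z), add(S^4(Z), SSZ)), mul(SZ, add(Z, SZ)))
  →1  add(add(S(add(Z, Z)), add(S^4(Z), SSZ)), mul(SZ, add(Z, SZ)))
  →2  add(S(add(add(Z, Z), add(S^4(Z), SSZ))), mul(SZ, add(Z, SZ)))
  →3  S(add(add(add(Z, Z), add(S^4(Z), SSZ)), mul(SZ, add(Z, SZ))))
  →4  S(add(add(Z, add(S^4(Z), SSZ)), mul(SZ, add(Z, SZ))))
  →5  S(add(add(S^4(Z), SSZ), mul(SZ, add(Z, SZ))))
  →6  S(add(S(add(SSSZ, SSZ)), mul(SZ, add(Z, SZ))))
  →7  S(S(add(add(SSSZ, SSZ), mul(SZ, add(Z, SZ)))))
  →8  S(S(add(S(add(SSZ, SSZ)), mul(SZ, add(Z, SZ)))))
  →9  S(S(S(add(add(SSZ, SSZ), mul(SZ, add(Z, SZ))))))
  →10  S(S(S(add(S(add(SZ, SSZ)), mul(SZ, add(Z, SZ))))))
  →11  S(S(S(S(add(add(SZ, SSZ), mul(SZ, add(Z, SZ)))))))
  →12  S(S(S(S(add(S(add(Z, SSZ)), mul(SZ, add(Z, SZ)))))))
  →13  S(S(S(S(S(add(add(Z, SSZ), mul(SZ, add(Z, SZ))))))))
  →14  S(S(S(S(S(add(SSZ, mul(SZ, add(Z, SZ))))))))
  →15  S(S(S(S(S(S(add(SZ, mul(SZ, add(Z, SZ)))))))))
  →16  S(S(S(S(S(S(S(add(Z, mul(SZ, add(Z, SZ))))))))))
  →17  S(S(S(S(S(S(S(mul(SZ, add(Z, SZ)))))))))
  →18  S(S(S(S(S(S(S(add(add(Z, SZ), mul(Z, add(Z, SZ))))))))))
  →19  S(S(S(S(S(S(S(add(SZ, mul(Z, add(Z, SZ))))))))))
  →20  S(S(S(S(S(S(S(S(add(Z, mul(Z, add(Z, SZ)))))))))))
  →21  S(S(S(S(S(S(S(S(mul(Z, add(Z, SZ))))))))))
  →22  S^8(Z)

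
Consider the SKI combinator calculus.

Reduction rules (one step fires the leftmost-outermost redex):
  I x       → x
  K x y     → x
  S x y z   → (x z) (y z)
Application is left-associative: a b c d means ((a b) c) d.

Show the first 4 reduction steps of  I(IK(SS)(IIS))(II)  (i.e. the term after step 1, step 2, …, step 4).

  start: I(IK(SS)(IIS))(II)
  →1  IK(SS)(IIS)(II)
  →2  K(SS)(IIS)(II)
  →3  SS(II)
  →4  SSI

Answer: after 4 steps: SSI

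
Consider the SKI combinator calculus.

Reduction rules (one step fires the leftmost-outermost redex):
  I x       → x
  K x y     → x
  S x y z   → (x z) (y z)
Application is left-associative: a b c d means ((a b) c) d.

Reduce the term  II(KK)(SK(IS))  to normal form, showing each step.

  start: II(KK)(SK(IS))
  →1  I(KK)(SK(IS))
  →2  KK(SK(IS))
  →3  K

Answer: normal form = K  (in 3 steps)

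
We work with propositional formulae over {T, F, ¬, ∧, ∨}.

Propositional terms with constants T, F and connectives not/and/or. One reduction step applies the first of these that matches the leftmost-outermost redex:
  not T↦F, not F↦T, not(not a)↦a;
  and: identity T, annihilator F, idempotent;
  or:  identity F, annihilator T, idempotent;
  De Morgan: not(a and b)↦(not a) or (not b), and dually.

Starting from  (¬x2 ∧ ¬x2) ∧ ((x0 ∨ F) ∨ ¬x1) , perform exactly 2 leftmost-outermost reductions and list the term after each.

Answer: after 2 steps: ¬x2 ∧ (x0 ∨ ¬x1)

Reduction:
  start: (¬x2 ∧ ¬x2) ∧ ((x0 ∨ F) ∨ ¬x1)
  →1  ¬x2 ∧ ((x0 ∨ F) ∨ ¬x1)
  →2  ¬x2 ∧ (x0 ∨ ¬x1)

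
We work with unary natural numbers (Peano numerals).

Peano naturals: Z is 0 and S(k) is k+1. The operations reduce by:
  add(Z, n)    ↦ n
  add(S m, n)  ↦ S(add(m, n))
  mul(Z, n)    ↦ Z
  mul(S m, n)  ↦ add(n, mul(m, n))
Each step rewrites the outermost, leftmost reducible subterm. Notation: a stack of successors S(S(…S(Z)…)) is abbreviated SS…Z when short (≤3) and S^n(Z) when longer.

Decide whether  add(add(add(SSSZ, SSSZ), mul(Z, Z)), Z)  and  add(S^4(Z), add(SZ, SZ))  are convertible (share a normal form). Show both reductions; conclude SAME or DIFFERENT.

Answer: SAME — A ⇓ S^6(Z), B ⇓ S^6(Z)

Derivation:
Term A:
  start: add(add(add(SSSZ, SSSZ), mul(Z, Z)), Z)
  →1  add(add(S(add(SSZ, SSSZ)), mul(Z, Z)), Z)
  →2  add(S(add(add(SSZ, SSSZ), mul(Z, Z))), Z)
  →3  S(add(add(add(SSZ, SSSZ), mul(Z, Z)), Z))
  →4  S(add(add(S(add(SZ, SSSZ)), mul(Z, Z)), Z))
  →5  S(add(S(add(add(SZ, SSSZ), mul(Z, Z))), Z))
  →6  S(S(add(add(add(SZ, SSSZ), mul(Z, Z)), Z)))
  →7  S(S(add(add(S(add(Z, SSSZ)), mul(Z, Z)), Z)))
  →8  S(S(add(S(add(add(Z, SSSZ), mul(Z, Z))), Z)))
  →9  S(S(S(add(add(add(Z, SSSZ), mul(Z, Z)), Z))))
  →10  S(S(S(add(add(SSSZ, mul(Z, Z)), Z))))
  →11  S(S(S(add(S(add(SSZ, mul(Z, Z))), Z))))
  →12  S(S(S(S(add(add(SSZ, mul(Z, Z)), Z)))))
  →13  S(S(S(S(add(S(add(SZ, mul(Z, Z))), Z)))))
  →14  S(S(S(S(S(add(add(SZ, mul(Z, Z)), Z))))))
  →15  S(S(S(S(S(add(S(add(Z, mul(Z, Z))), Z))))))
  →16  S(S(S(S(S(S(add(add(Z, mul(Z, Z)), Z)))))))
  →17  S(S(S(S(S(S(add(mul(Z, Z), Z)))))))
  →18  S(S(S(S(S(S(add(Z, Z)))))))
  →19  S^6(Z)

Term B:
  start: add(S^4(Z), add(SZ, SZ))
  →1  S(add(SSSZ, add(SZ, SZ)))
  →2  S(S(add(SSZ, add(SZ, SZ))))
  →3  S(S(S(add(SZ, add(SZ, SZ)))))
  →4  S(S(S(S(add(Z, add(SZ, SZ))))))
  →5  S(S(S(S(add(SZ, SZ)))))
  →6  S(S(S(S(S(add(Z, SZ))))))
  →7  S^6(Z)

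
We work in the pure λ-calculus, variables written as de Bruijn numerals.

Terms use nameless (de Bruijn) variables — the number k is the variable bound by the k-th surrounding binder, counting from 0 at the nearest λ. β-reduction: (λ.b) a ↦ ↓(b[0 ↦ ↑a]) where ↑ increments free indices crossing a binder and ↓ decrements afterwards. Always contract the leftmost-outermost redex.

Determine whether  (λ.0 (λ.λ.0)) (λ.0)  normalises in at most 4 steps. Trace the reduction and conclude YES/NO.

Answer: YES — reaches normal form λ.λ.0 in 2 ≤ 4 steps

Derivation:
  start: (λ.0 (λ.λ.0)) (λ.0)
  [1] (λ.0) (λ.λ.0)
  [2] λ.λ.0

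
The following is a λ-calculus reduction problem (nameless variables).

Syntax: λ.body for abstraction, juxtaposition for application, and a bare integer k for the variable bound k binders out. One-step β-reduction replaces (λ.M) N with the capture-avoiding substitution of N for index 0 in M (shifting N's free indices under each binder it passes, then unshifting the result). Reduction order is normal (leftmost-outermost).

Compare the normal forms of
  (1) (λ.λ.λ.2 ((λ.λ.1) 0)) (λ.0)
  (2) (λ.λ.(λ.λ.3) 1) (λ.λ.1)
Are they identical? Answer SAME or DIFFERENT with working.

Term A:
  start: (λ.λ.λ.2 ((λ.λ.1) 0)) (λ.0)
  step 1: λ.λ.(λ.0) ((λ.λ.1) 0)
  step 2: λ.λ.(λ.λ.1) 0
  step 3: λ.λ.λ.1

Term B:
  start: (λ.λ.(λ.λ.3) 1) (λ.λ.1)
  step 1: λ.(λ.λ.λ.λ.1) (λ.λ.1)
  step 2: λ.λ.λ.λ.1

Answer: DIFFERENT — A ⇓ λ.λ.λ.1, B ⇓ λ.λ.λ.λ.1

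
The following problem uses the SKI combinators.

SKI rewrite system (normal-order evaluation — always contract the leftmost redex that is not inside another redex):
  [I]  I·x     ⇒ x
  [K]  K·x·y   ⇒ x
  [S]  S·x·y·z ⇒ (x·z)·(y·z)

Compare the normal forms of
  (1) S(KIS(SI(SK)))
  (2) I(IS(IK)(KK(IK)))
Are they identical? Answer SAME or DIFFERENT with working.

Term A:
  start: S(KIS(SI(SK)))
  step 1: S(I(SI(SK)))
  step 2: S(SI(SK))

Term B:
  start: I(IS(IK)(KK(IK)))
  step 1: IS(IK)(KK(IK))
  step 2: S(IK)(KK(IK))
  step 3: SK(KK(IK))
  step 4: SKK

Answer: DIFFERENT — A ⇓ S(SI(SK)), B ⇓ SKK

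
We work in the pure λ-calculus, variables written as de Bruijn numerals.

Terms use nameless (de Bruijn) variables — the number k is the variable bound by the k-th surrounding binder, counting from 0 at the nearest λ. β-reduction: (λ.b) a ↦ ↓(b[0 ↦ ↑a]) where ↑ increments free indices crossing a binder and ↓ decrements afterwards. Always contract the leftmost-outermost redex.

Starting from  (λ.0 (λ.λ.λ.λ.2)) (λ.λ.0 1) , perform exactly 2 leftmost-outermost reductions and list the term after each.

  start: (λ.0 (λ.λ.λ.λ.2)) (λ.λ.0 1)
  [1] (λ.λ.0 1) (λ.λ.λ.λ.2)
  [2] λ.0 (λ.λ.λ.λ.2)

Answer: after 2 steps: λ.0 (λ.λ.λ.λ.2)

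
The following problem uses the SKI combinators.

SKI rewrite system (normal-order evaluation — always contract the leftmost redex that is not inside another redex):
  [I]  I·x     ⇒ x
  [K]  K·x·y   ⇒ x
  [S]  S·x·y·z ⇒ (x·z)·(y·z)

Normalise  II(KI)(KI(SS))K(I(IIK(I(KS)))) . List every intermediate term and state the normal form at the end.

Answer: normal form = K(K(KS))  (in 8 steps)

Reduction:
  start: II(KI)(KI(SS))K(I(IIK(I(KS))))
  [1] I(KI)(KI(SS))K(I(IIK(I(KS))))
  [2] KI(KI(SS))K(I(IIK(I(KS))))
  [3] IK(I(IIK(I(KS))))
  [4] K(I(IIK(I(KS))))
  [5] K(IIK(I(KS)))
  [6] K(IK(I(KS)))
  [7] K(K(I(KS)))
  [8] K(K(KS))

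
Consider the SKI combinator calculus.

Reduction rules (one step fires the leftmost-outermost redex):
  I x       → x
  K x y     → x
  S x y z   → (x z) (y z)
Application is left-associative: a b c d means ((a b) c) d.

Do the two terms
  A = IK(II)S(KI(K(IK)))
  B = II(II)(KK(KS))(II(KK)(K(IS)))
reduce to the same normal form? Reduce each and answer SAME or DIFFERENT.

Answer: DIFFERENT — A ⇓ I, B ⇓ KK

Working:
Term A:
  start: IK(II)S(KI(K(IK)))
  →1  K(II)S(KI(K(IK)))
  →2  II(KI(K(IK)))
  →3  I(KI(K(IK)))
  →4  KI(K(IK))
  →5  I

Term B:
  start: II(II)(KK(KS))(II(KK)(K(IS)))
  →1  I(II)(KK(KS))(II(KK)(K(IS)))
  →2  II(KK(KS))(II(KK)(K(IS)))
  →3  I(KK(KS))(II(KK)(K(IS)))
  →4  KK(KS)(II(KK)(K(IS)))
  →5  K(II(KK)(K(IS)))
  →6  K(I(KK)(K(IS)))
  →7  K(KK(K(IS)))
  →8  KK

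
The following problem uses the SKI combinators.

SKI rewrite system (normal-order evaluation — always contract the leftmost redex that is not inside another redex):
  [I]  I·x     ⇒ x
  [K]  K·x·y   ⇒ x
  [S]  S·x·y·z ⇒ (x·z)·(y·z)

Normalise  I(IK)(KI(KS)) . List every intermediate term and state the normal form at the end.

Answer: normal form = KI  (in 3 steps)

Working:
  start: I(IK)(KI(KS))
  →1  IK(KI(KS))
  →2  K(KI(KS))
  →3  KI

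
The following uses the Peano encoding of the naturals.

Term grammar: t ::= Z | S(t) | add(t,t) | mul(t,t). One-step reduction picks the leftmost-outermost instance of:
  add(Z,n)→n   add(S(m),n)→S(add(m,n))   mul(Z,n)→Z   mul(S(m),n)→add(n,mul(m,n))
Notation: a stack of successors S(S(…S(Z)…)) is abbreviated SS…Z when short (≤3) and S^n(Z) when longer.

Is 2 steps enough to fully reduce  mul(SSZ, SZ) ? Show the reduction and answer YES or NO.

  start: mul(SSZ, SZ)
  [1] add(SZ, mul(SZ, SZ))
  [2] S(add(Z, mul(SZ, SZ)))

Answer: NO — after 2 steps the term is S(add(Z, mul(SZ, SZ))), not yet normal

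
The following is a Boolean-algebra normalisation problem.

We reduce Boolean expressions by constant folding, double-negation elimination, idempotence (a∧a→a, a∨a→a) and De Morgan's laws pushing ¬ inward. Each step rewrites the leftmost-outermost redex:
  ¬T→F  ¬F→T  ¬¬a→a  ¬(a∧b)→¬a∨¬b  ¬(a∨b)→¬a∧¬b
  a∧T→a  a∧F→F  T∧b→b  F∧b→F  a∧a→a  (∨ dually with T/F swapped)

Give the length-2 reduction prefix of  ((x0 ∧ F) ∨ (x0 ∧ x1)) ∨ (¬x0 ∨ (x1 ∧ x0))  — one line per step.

Answer: after 2 steps: (x0 ∧ x1) ∨ (¬x0 ∨ (x1 ∧ x0))

Derivation:
  start: ((x0 ∧ F) ∨ (x0 ∧ x1)) ∨ (¬x0 ∨ (x1 ∧ x0))
  →1  (F ∨ (x0 ∧ x1)) ∨ (¬x0 ∨ (x1 ∧ x0))
  →2  (x0 ∧ x1) ∨ (¬x0 ∨ (x1 ∧ x0))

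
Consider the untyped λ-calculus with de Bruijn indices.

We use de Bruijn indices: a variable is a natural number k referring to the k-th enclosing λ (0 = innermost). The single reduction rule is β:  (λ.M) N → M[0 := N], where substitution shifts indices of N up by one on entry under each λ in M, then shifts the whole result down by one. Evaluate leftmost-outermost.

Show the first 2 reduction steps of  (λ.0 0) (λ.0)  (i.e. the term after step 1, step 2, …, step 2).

Answer: after 2 steps: λ.0

Working:
  start: (λ.0 0) (λ.0)
  step 1: (λ.0) (λ.0)
  step 2: λ.0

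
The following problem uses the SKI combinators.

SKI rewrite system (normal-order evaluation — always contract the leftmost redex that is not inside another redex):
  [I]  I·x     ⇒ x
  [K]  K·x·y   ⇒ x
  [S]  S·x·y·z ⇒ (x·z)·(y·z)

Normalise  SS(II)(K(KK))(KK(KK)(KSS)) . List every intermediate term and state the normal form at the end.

  start: SS(II)(K(KK))(KK(KK)(KSS))
  step 1: S(K(KK))(II(K(KK)))(KK(KK)(KSS))
  step 2: K(KK)(KK(KK)(KSS))(II(K(KK))(KK(KK)(KSS)))
  step 3: KK(II(K(KK))(KK(KK)(KSS)))
  step 4: K

Answer: normal form = K  (in 4 steps)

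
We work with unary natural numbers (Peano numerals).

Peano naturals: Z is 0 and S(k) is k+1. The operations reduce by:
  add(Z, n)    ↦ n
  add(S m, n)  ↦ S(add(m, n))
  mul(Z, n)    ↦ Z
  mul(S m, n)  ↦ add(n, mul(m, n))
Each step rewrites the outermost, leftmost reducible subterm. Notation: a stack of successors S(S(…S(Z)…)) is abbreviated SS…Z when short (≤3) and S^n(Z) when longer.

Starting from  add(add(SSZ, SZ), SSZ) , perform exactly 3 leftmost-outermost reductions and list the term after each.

  start: add(add(SSZ, SZ), SSZ)
  step 1: add(S(add(SZ, SZ)), SSZ)
  step 2: S(add(add(SZ, SZ), SSZ))
  step 3: S(add(S(add(Z, SZ)), SSZ))

Answer: after 3 steps: S(add(S(add(Z, SZ)), SSZ))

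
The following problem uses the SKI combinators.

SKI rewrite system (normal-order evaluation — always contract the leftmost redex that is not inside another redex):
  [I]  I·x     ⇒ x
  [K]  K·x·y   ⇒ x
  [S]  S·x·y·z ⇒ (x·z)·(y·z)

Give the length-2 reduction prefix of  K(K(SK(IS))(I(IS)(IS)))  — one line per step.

Answer: after 2 steps: K(SKS)

Reduction:
  start: K(K(SK(IS))(I(IS)(IS)))
  →1  K(SK(IS))
  →2  K(SKS)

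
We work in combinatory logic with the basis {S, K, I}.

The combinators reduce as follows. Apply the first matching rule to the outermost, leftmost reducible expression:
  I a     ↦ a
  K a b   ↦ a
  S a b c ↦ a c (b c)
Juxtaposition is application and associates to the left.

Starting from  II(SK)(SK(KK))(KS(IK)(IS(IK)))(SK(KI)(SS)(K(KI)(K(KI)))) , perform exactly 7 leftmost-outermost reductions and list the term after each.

  start: II(SK)(SK(KK))(KS(IK)(IS(IK)))(SK(KI)(SS)(K(KI)(K(KI))))
  [1] I(SK)(SK(KK))(KS(IK)(IS(IK)))(SK(KI)(SS)(K(KI)(K(KI))))
  [2] SK(SK(KK))(KS(IK)(IS(IK)))(SK(KI)(SS)(K(KI)(K(KI))))
  [3] K(KS(IK)(IS(IK)))(SK(KK)(KS(IK)(IS(IK))))(SK(KI)(SS)(K(KI)(K(KI))))
  [4] KS(IK)(IS(IK))(SK(KI)(SS)(K(KI)(K(KI))))
  [5] S(IS(IK))(SK(KI)(SS)(K(KI)(K(KI))))
  [6] S(S(IK))(SK(KI)(SS)(K(KI)(K(KI))))
  [7] S(SK)(SK(KI)(SS)(K(KI)(K(KI))))

Answer: after 7 steps: S(SK)(SK(KI)(SS)(K(KI)(K(KI))))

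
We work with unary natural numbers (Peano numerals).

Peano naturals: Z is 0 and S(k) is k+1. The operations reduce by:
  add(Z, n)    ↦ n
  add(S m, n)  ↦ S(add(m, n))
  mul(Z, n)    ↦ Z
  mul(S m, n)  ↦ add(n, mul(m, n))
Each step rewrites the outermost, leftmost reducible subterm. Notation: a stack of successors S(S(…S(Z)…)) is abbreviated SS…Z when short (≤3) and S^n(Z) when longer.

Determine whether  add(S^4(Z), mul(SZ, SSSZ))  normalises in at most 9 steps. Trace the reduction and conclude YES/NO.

  start: add(S^4(Z), mul(SZ, SSSZ))
  [1] S(add(SSSZ, mul(SZ, SSSZ)))
  [2] S(S(add(SSZ, mul(SZ, SSSZ))))
  [3] S(S(S(add(SZ, mul(SZ, SSSZ)))))
  [4] S(S(S(S(add(Z, mul(SZ, SSSZ))))))
  [5] S(S(S(S(mul(SZ, SSSZ)))))
  [6] S(S(S(S(add(SSSZ, mul(Z, SSSZ))))))
  [7] S(S(S(S(S(add(SSZ, mul(Z, SSSZ)))))))
  [8] S(S(S(S(S(S(add(SZ, mul(Z, SSSZ))))))))
  [9] S(S(S(S(S(S(S(add(Z, mul(Z, SSSZ)))))))))

Answer: NO — after 9 steps the term is S(S(S(S(S(S(S(add(Z, mul(Z, SSSZ))))))))), not yet normal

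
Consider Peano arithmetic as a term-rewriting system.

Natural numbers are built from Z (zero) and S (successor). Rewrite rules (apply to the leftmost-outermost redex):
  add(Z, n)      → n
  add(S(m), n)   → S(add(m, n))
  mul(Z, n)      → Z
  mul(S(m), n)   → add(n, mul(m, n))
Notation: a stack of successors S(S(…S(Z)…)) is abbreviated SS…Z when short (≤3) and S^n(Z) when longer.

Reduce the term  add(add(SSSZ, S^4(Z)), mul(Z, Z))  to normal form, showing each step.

  start: add(add(SSSZ, S^4(Z)), mul(Z, Z))
  →1  add(S(add(SSZ, S^4(Z))), mul(Z, Z))
  →2  S(add(add(SSZ, S^4(Z)), mul(Z, Z)))
  →3  S(add(S(add(SZ, S^4(Z))), mul(Z, Z)))
  →4  S(S(add(add(SZ, S^4(Z)), mul(Z, Z))))
  →5  S(S(add(S(add(Z, S^4(Z))), mul(Z, Z))))
  →6  S(S(S(add(add(Z, S^4(Z)), mul(Z, Z)))))
  →7  S(S(S(add(S^4(Z), mul(Z, Z)))))
  →8  S(S(S(S(add(SSSZ, mul(Z, Z))))))
  →9  S(S(S(S(S(add(SSZ, mul(Z, Z)))))))
  →10  S(S(S(S(S(S(add(SZ, mul(Z, Z))))))))
  →11  S(S(S(S(S(S(S(add(Z, mul(Z, Z)))))))))
  →12  S(S(S(S(S(S(S(mul(Z, Z))))))))
  →13  S^7(Z)

Answer: normal form = S^7(Z)  (in 13 steps)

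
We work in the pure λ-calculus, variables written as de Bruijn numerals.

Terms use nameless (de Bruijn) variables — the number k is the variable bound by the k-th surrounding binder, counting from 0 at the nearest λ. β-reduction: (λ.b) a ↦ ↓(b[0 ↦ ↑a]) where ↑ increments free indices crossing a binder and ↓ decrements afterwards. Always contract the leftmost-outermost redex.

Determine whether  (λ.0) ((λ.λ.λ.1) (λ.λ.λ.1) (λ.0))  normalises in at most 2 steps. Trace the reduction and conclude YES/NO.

Answer: NO — after 2 steps the term is (λ.λ.1) (λ.0), not yet normal

Reduction:
  start: (λ.0) ((λ.λ.λ.1) (λ.λ.λ.1) (λ.0))
  [1] (λ.λ.λ.1) (λ.λ.λ.1) (λ.0)
  [2] (λ.λ.1) (λ.0)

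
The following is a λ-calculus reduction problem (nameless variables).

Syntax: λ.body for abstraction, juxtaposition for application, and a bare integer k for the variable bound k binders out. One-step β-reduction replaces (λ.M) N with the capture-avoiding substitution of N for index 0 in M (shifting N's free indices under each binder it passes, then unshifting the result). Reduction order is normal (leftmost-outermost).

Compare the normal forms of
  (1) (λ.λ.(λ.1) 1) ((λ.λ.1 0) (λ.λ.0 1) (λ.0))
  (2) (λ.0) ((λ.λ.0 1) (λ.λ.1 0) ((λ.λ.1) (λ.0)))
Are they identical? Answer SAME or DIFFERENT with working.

Answer: SAME — A ⇓ λ.0, B ⇓ λ.0

Working:
Term A:
  start: (λ.λ.(λ.1) 1) ((λ.λ.1 0) (λ.λ.0 1) (λ.0))
  [1] λ.(λ.1) ((λ.λ.1 0) (λ.λ.0 1) (λ.0))
  [2] λ.0

Term B:
  start: (λ.0) ((λ.λ.0 1) (λ.λ.1 0) ((λ.λ.1) (λ.0)))
  [1] (λ.λ.0 1) (λ.λ.1 0) ((λ.λ.1) (λ.0))
  [2] (λ.0 (λ.λ.1 0)) ((λ.λ.1) (λ.0))
  [3] (λ.λ.1) (λ.0) (λ.λ.1 0)
  [4] (λ.λ.0) (λ.λ.1 0)
  [5] λ.0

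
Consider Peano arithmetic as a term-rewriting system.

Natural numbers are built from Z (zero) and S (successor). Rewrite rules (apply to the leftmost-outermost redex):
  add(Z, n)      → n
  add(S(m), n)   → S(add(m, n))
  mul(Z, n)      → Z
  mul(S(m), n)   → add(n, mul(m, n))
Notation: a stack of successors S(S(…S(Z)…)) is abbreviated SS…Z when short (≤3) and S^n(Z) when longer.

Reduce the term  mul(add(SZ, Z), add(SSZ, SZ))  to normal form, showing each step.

Answer: normal form = SSSZ  (in 11 steps)

Working:
  start: mul(add(SZ, Z), add(SSZ, SZ))
  [1] mul(S(add(Z, Z)), add(SSZ, SZ))
  [2] add(add(SSZ, SZ), mul(add(Z, Z), add(SSZ, SZ)))
  [3] add(S(add(SZ, SZ)), mul(add(Z, Z), add(SSZ, SZ)))
  [4] S(add(add(SZ, SZ), mul(add(Z, Z), add(SSZ, SZ))))
  [5] S(add(S(add(Z, SZ)), mul(add(Z, Z), add(SSZ, SZ))))
  [6] S(S(add(add(Z, SZ), mul(add(Z, Z), add(SSZ, SZ)))))
  [7] S(S(add(SZ, mul(add(Z, Z), add(SSZ, SZ)))))
  [8] S(S(S(add(Z, mul(add(Z, Z), add(SSZ, SZ))))))
  [9] S(S(S(mul(add(Z, Z), add(SSZ, SZ)))))
  [10] S(S(S(mul(Z, add(SSZ, SZ)))))
  [11] SSSZ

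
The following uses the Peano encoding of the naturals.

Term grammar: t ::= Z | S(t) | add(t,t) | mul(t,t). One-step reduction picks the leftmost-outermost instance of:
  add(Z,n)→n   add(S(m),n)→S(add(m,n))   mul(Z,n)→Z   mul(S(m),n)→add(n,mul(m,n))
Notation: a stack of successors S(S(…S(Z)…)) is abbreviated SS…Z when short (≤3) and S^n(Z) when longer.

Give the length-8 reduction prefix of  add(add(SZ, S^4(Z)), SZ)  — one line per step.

Answer: after 8 steps: S^6(Z)

Reduction:
  start: add(add(SZ, S^4(Z)), SZ)
  [1] add(S(add(Z, S^4(Z))), SZ)
  [2] S(add(add(Z, S^4(Z)), SZ))
  [3] S(add(S^4(Z), SZ))
  [4] S(S(add(SSSZ, SZ)))
  [5] S(S(S(add(SSZ, SZ))))
  [6] S(S(S(S(add(SZ, SZ)))))
  [7] S(S(S(S(S(add(Z, SZ))))))
  [8] S^6(Z)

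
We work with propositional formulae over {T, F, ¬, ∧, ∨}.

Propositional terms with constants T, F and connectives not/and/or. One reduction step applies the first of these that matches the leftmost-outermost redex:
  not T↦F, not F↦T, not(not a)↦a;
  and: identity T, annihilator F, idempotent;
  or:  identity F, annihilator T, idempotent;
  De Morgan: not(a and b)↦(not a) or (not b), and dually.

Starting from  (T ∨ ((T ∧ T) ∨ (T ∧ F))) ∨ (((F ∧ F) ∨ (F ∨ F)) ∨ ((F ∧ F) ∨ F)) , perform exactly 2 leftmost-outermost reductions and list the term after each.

  start: (T ∨ ((T ∧ T) ∨ (T ∧ F))) ∨ (((F ∧ F) ∨ (F ∨ F)) ∨ ((F ∧ F) ∨ F))
  [1] T ∨ (((F ∧ F) ∨ (F ∨ F)) ∨ ((F ∧ F) ∨ F))
  [2] T

Answer: after 2 steps: T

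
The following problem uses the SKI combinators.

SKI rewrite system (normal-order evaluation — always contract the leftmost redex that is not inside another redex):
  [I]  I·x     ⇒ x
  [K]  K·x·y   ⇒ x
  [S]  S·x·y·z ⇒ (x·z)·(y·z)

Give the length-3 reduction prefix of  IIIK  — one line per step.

  start: IIIK
  [1] IIK
  [2] IK
  [3] K

Answer: after 3 steps: K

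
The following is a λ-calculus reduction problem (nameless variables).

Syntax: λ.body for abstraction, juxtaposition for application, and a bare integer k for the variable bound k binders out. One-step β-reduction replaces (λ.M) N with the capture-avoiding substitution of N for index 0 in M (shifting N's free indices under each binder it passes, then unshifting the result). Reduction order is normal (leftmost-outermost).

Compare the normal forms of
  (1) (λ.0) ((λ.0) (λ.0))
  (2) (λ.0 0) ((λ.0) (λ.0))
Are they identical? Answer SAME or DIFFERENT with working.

Answer: SAME — A ⇓ λ.0, B ⇓ λ.0

Working:
Term A:
  start: (λ.0) ((λ.0) (λ.0))
  →1  (λ.0) (λ.0)
  →2  λ.0

Term B:
  start: (λ.0 0) ((λ.0) (λ.0))
  →1  (λ.0) (λ.0) ((λ.0) (λ.0))
  →2  (λ.0) ((λ.0) (λ.0))
  →3  (λ.0) (λ.0)
  →4  λ.0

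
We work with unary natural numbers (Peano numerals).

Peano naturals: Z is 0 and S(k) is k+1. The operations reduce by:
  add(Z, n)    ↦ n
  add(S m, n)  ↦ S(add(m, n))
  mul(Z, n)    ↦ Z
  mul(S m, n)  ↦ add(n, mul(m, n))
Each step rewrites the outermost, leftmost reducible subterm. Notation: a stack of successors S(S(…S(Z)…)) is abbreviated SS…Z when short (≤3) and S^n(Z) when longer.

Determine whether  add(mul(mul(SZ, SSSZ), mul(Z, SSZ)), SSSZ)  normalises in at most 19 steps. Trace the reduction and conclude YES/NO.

Answer: YES — reaches normal form SSSZ in 17 ≤ 19 steps

Reduction:
  start: add(mul(mul(SZ, SSSZ), mul(Z, SSZ)), SSSZ)
  [1] add(mul(add(SSSZ, mul(Z, SSSZ)), mul(Z, SSZ)), SSSZ)
  [2] add(mul(S(add(SSZ, mul(Z, SSSZ))), mul(Z, SSZ)), SSSZ)
  [3] add(add(mul(Z, SSZ), mul(add(SSZ, mul(Z, SSSZ)), mul(Z, SSZ))), SSSZ)
  [4] add(add(Z, mul(add(SSZ, mul(Z, SSSZ)), mul(Z, SSZ))), SSSZ)
  [5] add(mul(add(SSZ, mul(Z, SSSZ)), mul(Z, SSZ)), SSSZ)
  [6] add(mul(S(add(SZ, mul(Z, SSSZ))), mul(Z, SSZ)), SSSZ)
  [7] add(add(mul(Z, SSZ), mul(add(SZ, mul(Z, SSSZ)), mul(Z, SSZ))), SSSZ)
  [8] add(add(Z, mul(add(SZ, mul(Z, SSSZ)), mul(Z, SSZ))), SSSZ)
  [9] add(mul(add(SZ, mul(Z, SSSZ)), mul(Z, SSZ)), SSSZ)
  [10] add(mul(S(add(Z, mul(Z, SSSZ))), mul(Z, SSZ)), SSSZ)
  [11] add(add(mul(Z, SSZ), mul(add(Z, mul(Z, SSSZ)), mul(Z, SSZ))), SSSZ)
  [12] add(add(Z, mul(add(Z, mul(Z, SSSZ)), mul(Z, SSZ))), SSSZ)
  [13] add(mul(add(Z, mul(Z, SSSZ)), mul(Z, SSZ)), SSSZ)
  [14] add(mul(mul(Z, SSSZ), mul(Z, SSZ)), SSSZ)
  [15] add(mul(Z, mul(Z, SSZ)), SSSZ)
  [16] add(Z, SSSZ)
  [17] SSSZ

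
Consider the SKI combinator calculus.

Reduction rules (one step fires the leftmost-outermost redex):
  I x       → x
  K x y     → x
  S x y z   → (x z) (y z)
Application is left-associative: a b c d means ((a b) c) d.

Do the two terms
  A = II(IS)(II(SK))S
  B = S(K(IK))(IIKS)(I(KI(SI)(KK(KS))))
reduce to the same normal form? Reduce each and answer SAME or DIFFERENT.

Term A:
  start: II(IS)(II(SK))S
  step 1: I(IS)(II(SK))S
  step 2: IS(II(SK))S
  step 3: S(II(SK))S
  step 4: S(I(SK))S
  step 5: S(SK)S

Term B:
  start: S(K(IK))(IIKS)(I(KI(SI)(KK(KS))))
  step 1: K(IK)(I(KI(SI)(KK(KS))))(IIKS(I(KI(SI)(KK(KS)))))
  step 2: IK(IIKS(I(KI(SI)(KK(KS)))))
  step 3: K(IIKS(I(KI(SI)(KK(KS)))))
  step 4: K(IKS(I(KI(SI)(KK(KS)))))
  step 5: K(KS(I(KI(SI)(KK(KS)))))
  step 6: KS

Answer: DIFFERENT — A ⇓ S(SK)S, B ⇓ KS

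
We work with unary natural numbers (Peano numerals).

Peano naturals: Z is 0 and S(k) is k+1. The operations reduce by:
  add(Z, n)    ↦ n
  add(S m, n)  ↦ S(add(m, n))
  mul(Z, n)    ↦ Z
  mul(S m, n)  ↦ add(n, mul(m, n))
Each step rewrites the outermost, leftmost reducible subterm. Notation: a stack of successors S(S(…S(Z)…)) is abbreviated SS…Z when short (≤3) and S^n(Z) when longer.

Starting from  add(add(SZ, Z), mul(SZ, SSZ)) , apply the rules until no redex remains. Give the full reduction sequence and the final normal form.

Answer: normal form = SSSZ  (in 9 steps)

Derivation:
  start: add(add(SZ, Z), mul(SZ, SSZ))
  →1  add(S(add(Z, Z)), mul(SZ, SSZ))
  →2  S(add(add(Z, Z), mul(SZ, SSZ)))
  →3  S(add(Z, mul(SZ, SSZ)))
  →4  S(mul(SZ, SSZ))
  →5  S(add(SSZ, mul(Z, SSZ)))
  →6  S(S(add(SZ, mul(Z, SSZ))))
  →7  S(S(S(add(Z, mul(Z, SSZ)))))
  →8  S(S(S(mul(Z, SSZ))))
  →9  SSSZ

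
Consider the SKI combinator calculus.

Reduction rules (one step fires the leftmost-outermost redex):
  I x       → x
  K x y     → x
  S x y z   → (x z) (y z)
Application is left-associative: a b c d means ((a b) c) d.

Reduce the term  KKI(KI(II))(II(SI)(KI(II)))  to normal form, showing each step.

Answer: normal form = I  (in 3 steps)

Working:
  start: KKI(KI(II))(II(SI)(KI(II)))
  [1] K(KI(II))(II(SI)(KI(II)))
  [2] KI(II)
  [3] I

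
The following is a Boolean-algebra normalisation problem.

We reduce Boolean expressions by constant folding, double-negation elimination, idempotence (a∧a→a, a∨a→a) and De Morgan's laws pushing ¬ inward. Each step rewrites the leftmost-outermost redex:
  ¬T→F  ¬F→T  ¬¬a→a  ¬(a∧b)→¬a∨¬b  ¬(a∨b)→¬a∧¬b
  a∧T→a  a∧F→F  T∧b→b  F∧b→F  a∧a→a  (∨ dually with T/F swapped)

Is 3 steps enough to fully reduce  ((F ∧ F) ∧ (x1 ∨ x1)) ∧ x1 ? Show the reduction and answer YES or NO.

Answer: YES — reaches normal form F in 3 ≤ 3 steps

Derivation:
  start: ((F ∧ F) ∧ (x1 ∨ x1)) ∧ x1
  →1  (F ∧ (x1 ∨ x1)) ∧ x1
  →2  F ∧ x1
  →3  F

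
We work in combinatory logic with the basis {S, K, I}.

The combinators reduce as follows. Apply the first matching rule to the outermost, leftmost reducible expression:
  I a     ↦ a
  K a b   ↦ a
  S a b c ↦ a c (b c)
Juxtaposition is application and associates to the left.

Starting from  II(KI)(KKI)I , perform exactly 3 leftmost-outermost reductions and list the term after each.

  start: II(KI)(KKI)I
  →1  I(KI)(KKI)I
  →2  KI(KKI)I
  →3  II

Answer: after 3 steps: II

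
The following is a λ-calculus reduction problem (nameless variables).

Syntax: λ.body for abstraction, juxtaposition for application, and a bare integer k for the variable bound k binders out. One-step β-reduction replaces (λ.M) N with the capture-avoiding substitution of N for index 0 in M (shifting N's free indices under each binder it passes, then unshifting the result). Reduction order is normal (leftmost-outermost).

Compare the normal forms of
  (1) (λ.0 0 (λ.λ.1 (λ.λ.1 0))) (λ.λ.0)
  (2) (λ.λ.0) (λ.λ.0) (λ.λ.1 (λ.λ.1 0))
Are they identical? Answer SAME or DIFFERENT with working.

Term A:
  start: (λ.0 0 (λ.λ.1 (λ.λ.1 0))) (λ.λ.0)
  step 1: (λ.λ.0) (λ.λ.0) (λ.λ.1 (λ.λ.1 0))
  step 2: (λ.0) (λ.λ.1 (λ.λ.1 0))
  step 3: λ.λ.1 (λ.λ.1 0)

Term B:
  start: (λ.λ.0) (λ.λ.0) (λ.λ.1 (λ.λ.1 0))
  step 1: (λ.0) (λ.λ.1 (λ.λ.1 0))
  step 2: λ.λ.1 (λ.λ.1 0)

Answer: SAME — A ⇓ λ.λ.1 (λ.λ.1 0), B ⇓ λ.λ.1 (λ.λ.1 0)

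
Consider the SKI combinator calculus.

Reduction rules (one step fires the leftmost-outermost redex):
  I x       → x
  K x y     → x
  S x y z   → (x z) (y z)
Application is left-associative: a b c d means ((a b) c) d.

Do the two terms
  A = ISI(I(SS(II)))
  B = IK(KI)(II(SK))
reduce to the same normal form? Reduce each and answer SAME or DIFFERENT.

Term A:
  start: ISI(I(SS(II)))
  [1] SI(I(SS(II)))
  [2] SI(SS(II))
  [3] SI(SSI)

Term B:
  start: IK(KI)(II(SK))
  [1] K(KI)(II(SK))
  [2] KI

Answer: DIFFERENT — A ⇓ SI(SSI), B ⇓ KI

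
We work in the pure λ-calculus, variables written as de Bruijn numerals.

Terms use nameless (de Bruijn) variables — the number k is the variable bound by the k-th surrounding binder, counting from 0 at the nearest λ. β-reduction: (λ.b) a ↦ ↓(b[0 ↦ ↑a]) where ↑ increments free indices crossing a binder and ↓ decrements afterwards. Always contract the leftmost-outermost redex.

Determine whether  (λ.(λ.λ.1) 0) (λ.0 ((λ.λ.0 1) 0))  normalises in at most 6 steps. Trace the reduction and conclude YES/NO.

Answer: YES — reaches normal form λ.λ.0 (λ.0 1) in 3 ≤ 6 steps

Reduction:
  start: (λ.(λ.λ.1) 0) (λ.0 ((λ.λ.0 1) 0))
  step 1: (λ.λ.1) (λ.0 ((λ.λ.0 1) 0))
  step 2: λ.λ.0 ((λ.λ.0 1) 0)
  step 3: λ.λ.0 (λ.0 1)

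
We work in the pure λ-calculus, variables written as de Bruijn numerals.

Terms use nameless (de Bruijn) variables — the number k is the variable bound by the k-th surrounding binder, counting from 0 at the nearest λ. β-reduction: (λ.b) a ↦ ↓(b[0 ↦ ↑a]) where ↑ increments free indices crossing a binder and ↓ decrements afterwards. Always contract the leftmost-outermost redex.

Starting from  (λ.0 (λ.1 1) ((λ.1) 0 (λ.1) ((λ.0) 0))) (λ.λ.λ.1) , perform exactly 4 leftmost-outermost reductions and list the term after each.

  start: (λ.0 (λ.1 1) ((λ.1) 0 (λ.1) ((λ.0) 0))) (λ.λ.λ.1)
  [1] (λ.λ.λ.1) (λ.(λ.λ.λ.1) (λ.λ.λ.1)) ((λ.λ.λ.λ.1) (λ.λ.λ.1) (λ.λ.λ.λ.1) ((λ.0) (λ.λ.λ.1)))
  [2] (λ.λ.1) ((λ.λ.λ.λ.1) (λ.λ.λ.1) (λ.λ.λ.λ.1) ((λ.0) (λ.λ.λ.1)))
  [3] λ.(λ.λ.λ.λ.1) (λ.λ.λ.1) (λ.λ.λ.λ.1) ((λ.0) (λ.λ.λ.1))
  [4] λ.(λ.λ.λ.1) (λ.λ.λ.λ.1) ((λ.0) (λ.λ.λ.1))

Answer: after 4 steps: λ.(λ.λ.λ.1) (λ.λ.λ.λ.1) ((λ.0) (λ.λ.λ.1))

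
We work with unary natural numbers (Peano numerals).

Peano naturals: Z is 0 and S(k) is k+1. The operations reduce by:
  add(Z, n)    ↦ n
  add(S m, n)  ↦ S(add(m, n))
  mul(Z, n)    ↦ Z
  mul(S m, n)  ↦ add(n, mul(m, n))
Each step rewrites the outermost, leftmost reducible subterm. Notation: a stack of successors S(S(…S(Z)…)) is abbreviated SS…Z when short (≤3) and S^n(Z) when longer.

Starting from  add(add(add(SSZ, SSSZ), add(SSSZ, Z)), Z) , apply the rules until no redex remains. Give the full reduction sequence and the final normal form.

  start: add(add(add(SSZ, SSSZ), add(SSSZ, Z)), Z)
  →1  add(add(S(add(SZ, SSSZ)), add(SSSZ, Z)), Z)
  →2  add(S(add(add(SZ, SSSZ), add(SSSZ, Z))), Z)
  →3  S(add(add(add(SZ, SSSZ), add(SSSZ, Z)), Z))
  →4  S(add(add(S(add(Z, SSSZ)), add(SSSZ, Z)), Z))
  →5  S(add(S(add(add(Z, SSSZ), add(SSSZ, Z))), Z))
  →6  S(S(add(add(add(Z, SSSZ), add(SSSZ, Z)), Z)))
  →7  S(S(add(add(SSSZ, add(SSSZ, Z)), Z)))
  →8  S(S(add(S(add(SSZ, add(SSSZ, Z))), Z)))
  →9  S(S(S(add(add(SSZ, add(SSSZ, Z)), Z))))
  →10  S(S(S(add(S(add(SZ, add(SSSZ, Z))), Z))))
  →11  S(S(S(S(add(add(SZ, add(SSSZ, Z)), Z)))))
  →12  S(S(S(S(add(S(add(Z, add(SSSZ, Z))), Z)))))
  →13  S(S(S(S(S(add(add(Z, add(SSSZ, Z)), Z))))))
  →14  S(S(S(S(S(add(add(SSSZ, Z), Z))))))
  →15  S(S(S(S(S(add(S(add(SSZ, Z)), Z))))))
  →16  S(S(S(S(S(S(add(add(SSZ, Z), Z)))))))
  →17  S(S(S(S(S(S(add(S(add(SZ, Z)), Z)))))))
  →18  S(S(S(S(S(S(S(add(add(SZ, Z), Z))))))))
  →19  S(S(S(S(S(S(S(add(S(add(Z, Z)), Z))))))))
  →20  S(S(S(S(S(S(S(S(add(add(Z, Z), Z)))))))))
  →21  S(S(S(S(S(S(S(S(add(Z, Z)))))))))
  →22  S^8(Z)

Answer: normal form = S^8(Z)  (in 22 steps)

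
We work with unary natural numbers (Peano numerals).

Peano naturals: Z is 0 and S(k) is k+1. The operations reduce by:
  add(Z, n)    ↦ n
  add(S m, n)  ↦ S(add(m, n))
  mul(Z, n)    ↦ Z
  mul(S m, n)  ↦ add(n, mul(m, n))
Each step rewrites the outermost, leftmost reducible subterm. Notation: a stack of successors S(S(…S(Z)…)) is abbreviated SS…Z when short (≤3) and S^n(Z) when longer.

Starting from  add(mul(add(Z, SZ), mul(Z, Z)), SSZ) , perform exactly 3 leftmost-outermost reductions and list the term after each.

  start: add(mul(add(Z, SZ), mul(Z, Z)), SSZ)
  [1] add(mul(SZ, mul(Z, Z)), SSZ)
  [2] add(add(mul(Z, Z), mul(Z, mul(Z, Z))), SSZ)
  [3] add(add(Z, mul(Z, mul(Z, Z))), SSZ)

Answer: after 3 steps: add(add(Z, mul(Z, mul(Z, Z))), SSZ)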